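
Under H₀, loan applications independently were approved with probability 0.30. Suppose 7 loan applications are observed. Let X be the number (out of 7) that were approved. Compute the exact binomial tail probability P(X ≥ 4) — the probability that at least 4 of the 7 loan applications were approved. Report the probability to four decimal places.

X is binomial with n = 7 and p = 0.30.
P(X ≥ 4) = C(7,4)·0.30^4·0.70^3 + C(7,5)·0.30^5·0.70^2 + C(7,6)·0.30^6·0.70^1 + C(7,7)·0.30^7·0.70^0.
= 0.097240 + 0.025005 + 0.003572 + 0.000219 = 0.1260.

P = 0.1260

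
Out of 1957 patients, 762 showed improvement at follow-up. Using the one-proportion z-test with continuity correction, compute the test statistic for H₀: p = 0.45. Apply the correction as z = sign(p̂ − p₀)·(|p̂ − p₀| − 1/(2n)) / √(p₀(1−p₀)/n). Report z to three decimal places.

The sample proportion is 762/1957 = 0.38937. p̂ − p₀ = -0.060629.
Continuity correction 1/(2n) = 1/3914 = 0.000255.
Corrected numerator: |-0.060629| − 0.000255 = 0.060374.
Under H₀, SE = √(p₀(1−p₀)/n) = √(0.45·0.55/1957) = √0.000126469 = 0.011246.
z = (−)0.060374/0.011246 = -5.368.

z = -5.368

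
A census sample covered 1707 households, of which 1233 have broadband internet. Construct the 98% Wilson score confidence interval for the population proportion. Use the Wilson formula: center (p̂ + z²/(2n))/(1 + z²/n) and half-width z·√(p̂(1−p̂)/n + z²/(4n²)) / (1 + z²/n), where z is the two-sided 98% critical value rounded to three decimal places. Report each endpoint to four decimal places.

Here p̂ = 1233/1707 = 0.72232 and z = 2.326 (z² = 5.410276).
1 + z²/n = 1.003169.
Center = (0.72232 + 0.001585)/1.003169 = 0.72162.
Radicand: p̂(1−p̂)/n + z²/(4n²) = 0.000117501 + 0.000000464 = 0.000117965.
Half-width = z·√(radicand)/denom = 2.326·0.010861/1.003169 = 0.02518.
Interval: 0.72162 ± 0.02518 → (0.6964, 0.7468).

(0.6964, 0.7468)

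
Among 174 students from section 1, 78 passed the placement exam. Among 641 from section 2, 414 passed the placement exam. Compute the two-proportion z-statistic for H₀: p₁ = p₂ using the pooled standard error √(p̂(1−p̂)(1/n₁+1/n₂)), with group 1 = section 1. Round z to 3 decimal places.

Sample proportions: p̂₁ = 78/174 = 0.44828 and p̂₂ = 414/641 = 0.64587.
Pooled p̂ = (78+414)/(174+641) = 492/815 = 0.60368.
Pooled SE = √[0.2392503·0.00730719] ≈ 0.041812.
z = -0.19759/0.041812 = -4.726.

z = -4.726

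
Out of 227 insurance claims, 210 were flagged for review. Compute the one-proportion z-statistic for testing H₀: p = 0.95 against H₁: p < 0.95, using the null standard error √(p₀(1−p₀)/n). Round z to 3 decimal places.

z = -1.721

p̂ = 210/227 = 0.92511.
SE₀ = √(0.95·0.05/227) = 0.014466.
z = (0.92511 − 0.95)/0.014466 = -0.02489/0.014466 = -1.721.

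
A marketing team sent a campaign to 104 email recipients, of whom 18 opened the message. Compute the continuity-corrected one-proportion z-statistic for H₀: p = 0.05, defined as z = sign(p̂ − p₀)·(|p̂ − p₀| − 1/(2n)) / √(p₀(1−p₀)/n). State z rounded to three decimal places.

Sample proportion p̂ = 18/104 = 0.17308. p̂ − p₀ = 0.123077.
Continuity correction 1/(2n) = 1/208 = 0.004808.
Corrected numerator: |0.123077| − 0.004808 = 0.118269.
Under H₀, SE = √(p₀(1−p₀)/n) = √(0.05·0.95/104) = √0.000456731 = 0.021371.
z = +0.118269/0.021371 = 5.534.

z = 5.534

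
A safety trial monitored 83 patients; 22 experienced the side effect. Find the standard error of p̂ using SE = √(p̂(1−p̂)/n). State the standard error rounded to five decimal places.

SE = 0.04845

Sample proportion p̂ = 22/83 = 0.26506.
p̂(1−p̂) = 0.26506·0.73494 = 0.194803.
SE = √(0.194803/83) = 0.04845.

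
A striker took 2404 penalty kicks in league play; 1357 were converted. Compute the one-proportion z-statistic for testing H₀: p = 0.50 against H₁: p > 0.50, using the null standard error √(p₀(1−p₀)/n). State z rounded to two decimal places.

With x = 1357 successes in n = 2404, p̂ = 0.56448.
Null standard error: √(0.50·0.50/2404) = √0.000103993 = 0.010198.
z = (0.56448 − 0.50)/0.010198 = 0.06448/0.010198 = 6.32.

z = 6.32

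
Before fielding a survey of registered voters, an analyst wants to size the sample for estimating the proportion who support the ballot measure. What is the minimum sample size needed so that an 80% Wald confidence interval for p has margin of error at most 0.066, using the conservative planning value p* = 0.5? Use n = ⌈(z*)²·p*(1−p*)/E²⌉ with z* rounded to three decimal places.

n = 95

The 80% critical value is z* = 1.282.
p*(1−p*) = 0.50·0.50 = 0.2500.
Required n before rounding: 1.643524 × 0.2500 / 0.066² = 94.325.
⌈94.325⌉ = 95.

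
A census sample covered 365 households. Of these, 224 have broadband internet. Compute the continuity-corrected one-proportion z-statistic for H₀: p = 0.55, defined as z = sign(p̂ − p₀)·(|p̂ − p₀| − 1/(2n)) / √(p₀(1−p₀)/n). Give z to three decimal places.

Sample proportion p̂ = 224/365 = 0.61370. p̂ − p₀ = 0.063699.
Continuity correction 1/(2n) = 1/730 = 0.001370.
Corrected numerator: |0.063699| − 0.001370 = 0.062329.
Null standard error: √(0.55·0.45/365) = √0.000678082 = 0.026040.
z = (+)0.062329/0.026040 = 2.394.

z = 2.394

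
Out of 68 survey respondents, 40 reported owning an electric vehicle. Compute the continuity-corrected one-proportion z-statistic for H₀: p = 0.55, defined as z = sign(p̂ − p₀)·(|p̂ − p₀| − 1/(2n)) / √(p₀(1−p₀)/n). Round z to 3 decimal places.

The sample proportion is 40/68 = 0.58824. p̂ − p₀ = 0.038235.
1/(2n) = 0.007353.
Corrected numerator: |0.038235| − 0.007353 = 0.030882.
Null standard error: √(0.55·0.45/68) = √0.003639706 = 0.060330.
z = (+)0.030882/0.060330 = 0.512.

z = 0.512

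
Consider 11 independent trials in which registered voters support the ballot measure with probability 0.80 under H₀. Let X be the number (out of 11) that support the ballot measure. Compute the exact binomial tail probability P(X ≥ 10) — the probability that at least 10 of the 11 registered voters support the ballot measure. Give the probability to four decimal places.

X is binomial with n = 11 and p = 0.80.
P(X ≥ 10) = C(11,10)·0.80^10·0.20^1 + C(11,11)·0.80^11·0.20^0.
= 0.236223 + 0.085899 = 0.3221.

P = 0.3221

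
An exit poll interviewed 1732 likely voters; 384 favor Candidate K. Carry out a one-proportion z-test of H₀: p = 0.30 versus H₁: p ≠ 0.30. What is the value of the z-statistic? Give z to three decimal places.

z = -7.110

Sample proportion p̂ = 384/1732 = 0.22171.
Under H₀, SE = √(p₀(1−p₀)/n) = √(0.30·0.70/1732) = √0.000121247 = 0.011011.
z = (0.22171 − 0.30)/0.011011 = -0.07829/0.011011 = -7.110.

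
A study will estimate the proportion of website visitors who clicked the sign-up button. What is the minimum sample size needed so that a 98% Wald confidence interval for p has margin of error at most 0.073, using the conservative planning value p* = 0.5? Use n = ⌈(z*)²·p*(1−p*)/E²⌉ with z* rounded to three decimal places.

The 98% critical value is z* = 2.326.
p*(1−p*) = 0.50·0.50 = 0.2500.
Required n before rounding: 5.410276 × 0.2500 / 0.073² = 253.813.
Rounding up, n = 254.

n = 254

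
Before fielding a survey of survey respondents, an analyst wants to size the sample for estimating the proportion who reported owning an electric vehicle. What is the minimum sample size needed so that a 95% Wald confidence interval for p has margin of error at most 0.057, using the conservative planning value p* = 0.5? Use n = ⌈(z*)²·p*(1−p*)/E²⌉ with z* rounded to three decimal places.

n = 296

z* = 1.960 at the 95% level.
p*(1−p*) = 0.2500.
(z*)²·p*(1−p*)/E² = 3.841600·0.2500/0.003249 = 295.599.
Rounding up, n = 296.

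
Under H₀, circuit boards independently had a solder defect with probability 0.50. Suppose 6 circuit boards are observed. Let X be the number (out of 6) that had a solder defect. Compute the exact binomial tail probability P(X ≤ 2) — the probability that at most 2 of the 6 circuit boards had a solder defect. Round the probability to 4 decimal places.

P = 0.3438

X ~ Binomial(n=6, p=0.50).
P(X ≤ 2) = C(6,0)·0.50^0·0.50^6 + C(6,1)·0.50^1·0.50^5 + C(6,2)·0.50^2·0.50^4.
= 0.015625 + 0.093750 + 0.234375 = 0.3438.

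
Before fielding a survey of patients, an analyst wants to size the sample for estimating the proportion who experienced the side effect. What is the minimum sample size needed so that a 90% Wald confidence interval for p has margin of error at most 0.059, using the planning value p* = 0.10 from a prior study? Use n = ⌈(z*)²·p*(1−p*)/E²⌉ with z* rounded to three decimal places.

n = 70

z* = 1.645 at the 90% level.
p*(1−p*) = 0.10·0.90 = 0.0900.
(z*)²·p*(1−p*)/E² = 2.706025·0.0900/0.003481 = 69.963.
⌈69.963⌉ = 70.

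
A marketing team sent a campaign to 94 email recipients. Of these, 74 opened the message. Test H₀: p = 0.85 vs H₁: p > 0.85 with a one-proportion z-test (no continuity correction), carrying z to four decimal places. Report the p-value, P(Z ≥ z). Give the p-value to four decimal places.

p-value = 0.9558

With x = 74 successes in n = 94, p̂ = 0.78723.
SE₀ = √(0.85·0.15/94) = 0.036829.
z = (p̂ − p₀)/SE = (74/94 − 0.85)/0.036829 ≈ -1.7042.
From the standard normal, P(Z ≥ z) = 0.9558.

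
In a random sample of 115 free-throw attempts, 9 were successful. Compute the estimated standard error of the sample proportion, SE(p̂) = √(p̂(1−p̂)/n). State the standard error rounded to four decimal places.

SE = 0.0250

Sample proportion p̂ = 9/115 = 0.07826.
p̂(1−p̂) = 0.07826·0.92174 = 0.072135.
SE = √(0.072135/115) = 0.0250.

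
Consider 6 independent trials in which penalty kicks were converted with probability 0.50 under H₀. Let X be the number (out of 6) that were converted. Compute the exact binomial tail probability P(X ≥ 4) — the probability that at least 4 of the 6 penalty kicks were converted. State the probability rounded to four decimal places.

X ~ Binomial(n=6, p=0.50).
P(X ≥ 4) = C(6,4)·0.50^4·0.50^2 + C(6,5)·0.50^5·0.50^1 + C(6,6)·0.50^6·0.50^0.
= 0.234375 + 0.093750 + 0.015625 = 0.3438.

P = 0.3438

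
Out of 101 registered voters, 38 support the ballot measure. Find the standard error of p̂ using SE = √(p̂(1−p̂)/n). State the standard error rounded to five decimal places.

The sample proportion is 38/101 = 0.37624.
p̂(1−p̂) = 0.37624·0.62376 = 0.234683.
SE = √(0.234683/101) = 0.04820.

SE = 0.04820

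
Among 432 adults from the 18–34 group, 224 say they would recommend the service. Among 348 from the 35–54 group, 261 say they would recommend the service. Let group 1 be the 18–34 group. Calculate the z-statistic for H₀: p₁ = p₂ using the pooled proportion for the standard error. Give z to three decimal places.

Sample proportions: p̂₁ = 224/432 = 0.51852 and p̂₂ = 261/348 = 0.75000.
Pooling: p̂ = 485/780 = 0.62179.
Pooled SE = √[0.2351660·0.00518838] ≈ 0.034930.
z = -0.23148/0.034930 = -6.627.

z = -6.627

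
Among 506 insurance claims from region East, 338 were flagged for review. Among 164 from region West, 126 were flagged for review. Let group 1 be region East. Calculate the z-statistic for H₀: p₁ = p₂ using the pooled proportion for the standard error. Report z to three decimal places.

p̂₁ = 338/506 = 0.66798, p̂₂ = 126/164 = 0.76829.
Pooled p̂ = (338+126)/(506+164) = 464/670 = 0.69254.
SE = √[p̂(1−p̂)(1/n₁+1/n₂)] = √[0.69254·0.30746·(1/506+1/164)] ≈ 0.041463.
z = -0.10031/0.041463 = -2.419.

z = -2.419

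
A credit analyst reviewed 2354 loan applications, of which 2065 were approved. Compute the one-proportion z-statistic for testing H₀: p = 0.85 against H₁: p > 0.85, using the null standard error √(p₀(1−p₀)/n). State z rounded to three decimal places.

The sample proportion is 2065/2354 = 0.87723.
Null standard error: √(0.85·0.15/2354) = √0.000054163 = 0.007360.
z = (0.87723 − 0.85)/0.007360 = 0.02723/0.007360 = 3.700.

z = 3.700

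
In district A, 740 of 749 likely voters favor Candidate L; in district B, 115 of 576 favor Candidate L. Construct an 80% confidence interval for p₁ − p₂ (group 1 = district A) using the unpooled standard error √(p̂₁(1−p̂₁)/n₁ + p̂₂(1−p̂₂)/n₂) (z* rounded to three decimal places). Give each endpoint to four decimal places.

p̂₁ = 740/749 = 0.98798, p̂₂ = 115/576 = 0.19965; p̂₁ − p̂₂ = 0.78833.
SE = √(0.000015850 + 0.000277416) = √0.000293266 = 0.017125.
z* = 1.282 at the 80% level. Margin = 1.282·0.017125 = 0.02195.
CI: 0.78833 ± 0.02195 = (0.7664, 0.8103).

(0.7664, 0.8103)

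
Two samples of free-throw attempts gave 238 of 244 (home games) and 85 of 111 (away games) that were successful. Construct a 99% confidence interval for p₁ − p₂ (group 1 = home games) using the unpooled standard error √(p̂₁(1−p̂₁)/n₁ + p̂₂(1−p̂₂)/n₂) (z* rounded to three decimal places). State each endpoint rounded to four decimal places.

p̂₁ = 0.97541, p̂₂ = 0.76577, so the observed difference is 0.20964.
SE = √(0.000098301 + 0.001615933) = √0.001714234 = 0.041403.
For 99% confidence, z* = 2.576. Margin = 2.576·0.041403 = 0.10665.
So the interval runs from 0.1030 to 0.3163.

(0.1030, 0.3163)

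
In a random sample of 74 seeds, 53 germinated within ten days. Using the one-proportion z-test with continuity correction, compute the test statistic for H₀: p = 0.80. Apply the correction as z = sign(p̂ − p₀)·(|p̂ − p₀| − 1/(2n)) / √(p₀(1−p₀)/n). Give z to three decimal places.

With x = 53 successes in n = 74, p̂ = 0.71622. p̂ − p₀ = -0.083784.
Continuity correction 1/(2n) = 1/148 = 0.006757.
Corrected numerator: |-0.083784| − 0.006757 = 0.077027.
Null standard error: √(0.80·0.20/74) = √0.002162162 = 0.046499.
z = (−)0.077027/0.046499 = -1.657.

z = -1.657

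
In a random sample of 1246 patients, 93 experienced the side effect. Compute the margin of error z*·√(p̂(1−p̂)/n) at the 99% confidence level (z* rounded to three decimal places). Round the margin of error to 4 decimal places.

ME = 0.0192

The sample proportion is 93/1246 = 0.07464.
Standard error of p̂: √(0.069068/1246) = √0.000055432 = 0.007445.
For 99% confidence, z* = 2.576.
ME = 2.576·0.007445 = 0.0192.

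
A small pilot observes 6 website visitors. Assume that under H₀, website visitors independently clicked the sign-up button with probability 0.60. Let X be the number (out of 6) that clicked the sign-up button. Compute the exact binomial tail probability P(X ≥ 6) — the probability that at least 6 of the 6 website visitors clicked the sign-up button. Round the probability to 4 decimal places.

X is binomial with n = 6 and p = 0.60.
P(X ≥ 6) = C(6,6)·0.60^6·0.40^0.
= 0.046656 = 0.0467.

P = 0.0467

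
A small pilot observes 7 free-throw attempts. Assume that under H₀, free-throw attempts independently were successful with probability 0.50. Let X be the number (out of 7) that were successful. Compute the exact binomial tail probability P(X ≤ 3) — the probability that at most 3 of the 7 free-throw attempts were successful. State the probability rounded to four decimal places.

X is binomial with n = 7 and p = 0.50.
P(X ≤ 3) = C(7,0)·0.50^0·0.50^7 + C(7,1)·0.50^1·0.50^6 + C(7,2)·0.50^2·0.50^5 + C(7,3)·0.50^3·0.50^4.
= 0.007812 + 0.054688 + 0.164062 + 0.273438 = 0.5000.

P = 0.5000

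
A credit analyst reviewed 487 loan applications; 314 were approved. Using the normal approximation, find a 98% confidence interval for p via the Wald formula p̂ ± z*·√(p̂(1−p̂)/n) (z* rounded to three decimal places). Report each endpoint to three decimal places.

Sample proportion p̂ = 314/487 = 0.64476.
SE = √(p̂(1−p̂)/n) = √(0.229043/487) = 0.021687.
The 98% critical value is z* = 2.326.
Margin = 2.326·0.021687 = 0.05044.
CI: 0.64476 ± 0.05044 = (0.594, 0.695).

(0.594, 0.695)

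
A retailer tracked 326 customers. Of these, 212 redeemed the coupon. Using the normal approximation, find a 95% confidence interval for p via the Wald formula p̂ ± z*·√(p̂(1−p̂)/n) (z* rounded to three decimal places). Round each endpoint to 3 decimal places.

The sample proportion is 212/326 = 0.65031.
SE(p̂) = √(0.65031·0.34969/326) = 0.026412.
For 95% confidence, z* = 1.960.
Margin of error: 1.960 × 0.026412 = 0.05177.
So the interval runs from 0.599 to 0.702.

(0.599, 0.702)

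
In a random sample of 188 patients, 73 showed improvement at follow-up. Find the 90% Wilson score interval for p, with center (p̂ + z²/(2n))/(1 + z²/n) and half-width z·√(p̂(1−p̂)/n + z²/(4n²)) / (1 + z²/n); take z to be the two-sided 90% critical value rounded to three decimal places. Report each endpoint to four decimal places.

p̂ = 73/188 = 0.38830; z = 1.645, so z² = 2.706025.
Denominator 1 + z²/n = 1 + 2.706025/188 = 1.014394.
Adjusted center: (0.38830 + z²/(2n))/1.014394 = 0.38988.
Radicand: p̂(1−p̂)/n + z²/(4n²) = 0.001263418 + 0.000019141 = 0.001282559.
Half-width = z·√(radicand)/denom = 1.645·0.035813/1.014394 = 0.05808.
So the interval runs from 0.3318 to 0.4480.

(0.3318, 0.4480)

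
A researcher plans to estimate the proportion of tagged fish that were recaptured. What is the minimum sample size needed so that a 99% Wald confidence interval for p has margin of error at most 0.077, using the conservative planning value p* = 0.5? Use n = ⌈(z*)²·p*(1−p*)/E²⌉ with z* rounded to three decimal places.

n = 280

For 99% confidence, z* = 2.576.
p*(1−p*) = 0.50·0.50 = 0.2500.
(z*)²·p*(1−p*)/E² = 6.635776·0.2500/0.005929 = 279.802.
⌈279.802⌉ = 280.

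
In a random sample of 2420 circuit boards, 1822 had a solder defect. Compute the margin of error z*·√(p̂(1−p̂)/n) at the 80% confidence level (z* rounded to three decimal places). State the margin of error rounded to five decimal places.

ME = 0.01124

With x = 1822 successes in n = 2420, p̂ = 0.75289.
SE(p̂) = √(0.75289·0.24711/2420) = 0.008768.
z* = 1.282 at the 80% level.
So ME = 0.01124.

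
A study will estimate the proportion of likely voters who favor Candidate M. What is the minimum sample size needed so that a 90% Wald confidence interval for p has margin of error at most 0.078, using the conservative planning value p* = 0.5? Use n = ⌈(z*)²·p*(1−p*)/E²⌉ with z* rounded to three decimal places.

n = 112

For 90% confidence, z* = 1.645.
p*(1−p*) = 0.2500.
Required n before rounding: 2.706025 × 0.2500 / 0.078² = 111.194.
⌈111.194⌉ = 112.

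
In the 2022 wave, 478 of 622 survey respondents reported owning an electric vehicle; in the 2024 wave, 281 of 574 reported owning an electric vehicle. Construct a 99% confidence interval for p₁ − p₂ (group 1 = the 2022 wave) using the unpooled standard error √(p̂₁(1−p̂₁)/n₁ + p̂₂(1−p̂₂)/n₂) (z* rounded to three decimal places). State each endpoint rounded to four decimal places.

p̂₁ = 478/622 = 0.76849, p̂₂ = 281/574 = 0.48955; p̂₁ − p̂₂ = 0.27894.
Unpooled SE = √(p̂₁(1−p̂₁)/n₁ + p̂₂(1−p̂₂)/n₂) = √(0.000286035 + 0.000435350) = 0.026859.
z* = 2.576 at the 99% level. Margin of error = 0.06919.
CI: 0.27894 ± 0.06919 = (0.2098, 0.3481).

(0.2098, 0.3481)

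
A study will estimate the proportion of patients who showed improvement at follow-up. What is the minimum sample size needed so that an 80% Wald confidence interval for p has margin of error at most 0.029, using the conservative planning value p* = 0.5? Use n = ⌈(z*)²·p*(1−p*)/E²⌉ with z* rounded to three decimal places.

n = 489

The 80% critical value is z* = 1.282.
p*(1−p*) = 0.50·0.50 = 0.2500.
Required n before rounding: 1.643524 × 0.2500 / 0.029² = 488.562.
Rounding up, n = 489.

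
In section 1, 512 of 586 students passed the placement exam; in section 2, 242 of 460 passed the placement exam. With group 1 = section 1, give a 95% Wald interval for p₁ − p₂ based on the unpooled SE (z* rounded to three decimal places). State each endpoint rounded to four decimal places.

p̂₁ = 0.87372, p̂₂ = 0.52609, so the observed difference is 0.34763.
SE = √(0.000188282 + 0.000541999) = √0.000730281 = 0.027024.
For 95% confidence, z* = 1.960. Margin of error = 0.05297.
So the interval runs from 0.2947 to 0.4006.

(0.2947, 0.4006)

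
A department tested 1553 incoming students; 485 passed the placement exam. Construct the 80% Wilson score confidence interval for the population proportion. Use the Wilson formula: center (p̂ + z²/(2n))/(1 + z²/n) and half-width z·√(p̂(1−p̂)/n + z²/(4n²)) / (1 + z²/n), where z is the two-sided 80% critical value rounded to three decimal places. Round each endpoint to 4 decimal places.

(0.2974, 0.3276)

p̂ = 485/1553 = 0.31230; z = 1.282, so z² = 1.643524.
1 + z²/n = 1.001058.
Adjusted center: (0.31230 + z²/(2n))/1.001058 = 0.31250.
Radicand: p̂(1−p̂)/n + z²/(4n²) = 0.000138292 + 0.000000170 = 0.000138462.
Half-width = 1.282·√0.000138462/1.001058 = 0.01507.
So the interval runs from 0.2974 to 0.3276.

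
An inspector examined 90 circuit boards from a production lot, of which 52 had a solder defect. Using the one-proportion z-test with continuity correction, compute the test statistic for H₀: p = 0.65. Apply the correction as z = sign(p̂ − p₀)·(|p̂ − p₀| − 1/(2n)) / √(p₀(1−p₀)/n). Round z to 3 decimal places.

z = -1.326

With x = 52 successes in n = 90, p̂ = 0.57778. p̂ − p₀ = -0.072222.
Continuity correction 1/(2n) = 1/180 = 0.005556.
Corrected numerator: |-0.072222| − 0.005556 = 0.066666.
Null standard error: √(0.65·0.35/90) = √0.002527778 = 0.050277.
z = −0.066666/0.050277 = -1.326.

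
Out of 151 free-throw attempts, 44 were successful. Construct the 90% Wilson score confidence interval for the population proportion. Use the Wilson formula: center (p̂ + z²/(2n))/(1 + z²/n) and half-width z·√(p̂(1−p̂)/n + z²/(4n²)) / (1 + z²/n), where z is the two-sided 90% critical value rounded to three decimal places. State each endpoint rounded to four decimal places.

(0.2347, 0.3555)

p̂ = 44/151 = 0.29139; z = 1.645, so z² = 2.706025.
1 + z²/n = 1.017921.
Center = (0.29139 + 0.008960)/1.017921 = 0.29506.
Radicand: p̂(1−p̂)/n + z²/(4n²) = 0.001367432 + 0.000029670 = 0.001397102.
Half-width = z·√(radicand)/denom = 1.645·0.037378/1.017921 = 0.06040.
Interval: 0.29506 ± 0.06040 → (0.2347, 0.3555).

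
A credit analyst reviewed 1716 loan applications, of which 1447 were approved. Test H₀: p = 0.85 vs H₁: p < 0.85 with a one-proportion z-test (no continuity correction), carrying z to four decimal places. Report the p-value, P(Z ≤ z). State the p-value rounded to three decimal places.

With x = 1447 successes in n = 1716, p̂ = 0.84324.
SE₀ = √(0.85·0.15/1716) = 0.008620.
Test statistic (full precision, shown to 4 dp): z = (1447/1716 − 0.85)/SE₀ ≈ -0.7842.
From the standard normal, P(Z ≤ z) = 0.216.

p-value = 0.216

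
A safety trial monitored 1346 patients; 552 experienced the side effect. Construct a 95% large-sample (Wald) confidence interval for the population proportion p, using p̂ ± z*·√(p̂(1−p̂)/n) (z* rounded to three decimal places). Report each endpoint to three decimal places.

With x = 552 successes in n = 1346, p̂ = 0.41010.
Standard error of p̂: √(0.241919/1346) = √0.000179732 = 0.013406.
z* = 1.960 at the 95% level.
Margin = 1.960·0.013406 = 0.02628.
So the interval runs from 0.384 to 0.436.

(0.384, 0.436)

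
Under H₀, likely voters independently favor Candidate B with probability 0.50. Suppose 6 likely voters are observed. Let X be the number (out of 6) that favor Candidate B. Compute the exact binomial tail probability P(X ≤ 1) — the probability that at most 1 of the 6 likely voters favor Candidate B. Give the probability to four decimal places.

P = 0.1094

X ~ Binomial(n=6, p=0.50).
P(X ≤ 1) = C(6,0)·0.50^0·0.50^6 + C(6,1)·0.50^1·0.50^5.
= 0.015625 + 0.093750 = 0.1094.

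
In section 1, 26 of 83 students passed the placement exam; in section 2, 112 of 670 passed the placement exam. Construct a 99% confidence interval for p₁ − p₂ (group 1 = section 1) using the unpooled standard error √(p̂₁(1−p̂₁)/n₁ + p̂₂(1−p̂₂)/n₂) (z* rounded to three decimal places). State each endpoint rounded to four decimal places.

(0.0098, 0.2824)

p̂₁ = 26/83 = 0.31325, p̂₂ = 112/670 = 0.16716; p̂₁ − p̂₂ = 0.14609.
SE = √(0.002591874 + 0.000207792) = √0.002799666 = 0.052912.
For 99% confidence, z* = 2.576. Margin = 2.576·0.052912 = 0.13630.
CI: 0.14609 ± 0.13630 = (0.0098, 0.2824).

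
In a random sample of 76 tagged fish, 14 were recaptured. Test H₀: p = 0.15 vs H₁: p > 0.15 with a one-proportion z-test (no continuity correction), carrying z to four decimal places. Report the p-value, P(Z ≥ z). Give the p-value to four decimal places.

p̂ = 14/76 = 0.18421.
Under H₀, SE = √(p₀(1−p₀)/n) = √(0.15·0.85/76) = √0.001677632 = 0.040959.
z = (p̂ − p₀)/SE = (14/76 − 0.15)/0.040959 ≈ 0.8352.
p-value = P(Z ≥ z) with z = 0.8352 → 0.2018.

p-value = 0.2018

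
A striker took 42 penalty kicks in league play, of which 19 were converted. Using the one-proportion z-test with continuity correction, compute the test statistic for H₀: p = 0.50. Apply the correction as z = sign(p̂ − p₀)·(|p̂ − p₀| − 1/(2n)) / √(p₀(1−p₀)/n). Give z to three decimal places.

z = -0.463

Sample proportion p̂ = 19/42 = 0.45238. p̂ − p₀ = -0.047619.
Continuity correction 1/(2n) = 1/84 = 0.011905.
Corrected numerator: |-0.047619| − 0.011905 = 0.035714.
Null standard error: √(0.50·0.50/42) = √0.005952381 = 0.077152.
z = −0.035714/0.077152 = -0.463.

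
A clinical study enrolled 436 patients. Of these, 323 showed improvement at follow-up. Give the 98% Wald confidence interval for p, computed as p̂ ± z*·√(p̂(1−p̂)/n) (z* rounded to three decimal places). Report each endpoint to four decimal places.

With x = 323 successes in n = 436, p̂ = 0.74083.
Standard error of p̂: √(0.192003/436) = √0.000440374 = 0.020985.
For 98% confidence, z* = 2.326.
Margin = 2.326·0.020985 = 0.04881.
So the interval runs from 0.6920 to 0.7896.

(0.6920, 0.7896)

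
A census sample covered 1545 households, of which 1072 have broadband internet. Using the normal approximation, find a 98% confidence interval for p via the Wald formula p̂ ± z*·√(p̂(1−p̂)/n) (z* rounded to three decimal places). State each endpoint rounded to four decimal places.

Sample proportion p̂ = 1072/1545 = 0.69385.
SE(p̂) = √(0.69385·0.30615/1545) = 0.011726.
For 98% confidence, z* = 2.326.
Margin of error: 2.326 × 0.011726 = 0.02727.
Interval: 0.69385 ± 0.02727 → (0.6666, 0.7211).

(0.6666, 0.7211)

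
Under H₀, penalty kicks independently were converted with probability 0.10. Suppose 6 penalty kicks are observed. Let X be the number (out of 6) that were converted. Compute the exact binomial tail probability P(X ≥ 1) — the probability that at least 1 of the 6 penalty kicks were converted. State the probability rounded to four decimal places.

X is binomial with n = 6 and p = 0.10.
P(X ≥ 1) = Σ_{j=1}^{6} C(6,j)·0.10^j·0.90^{6−j}.
= 0.354294 + 0.098415 + 0.014580 + 0.001215 + 0.000054 + 0.000001 = 0.4686.

P = 0.4686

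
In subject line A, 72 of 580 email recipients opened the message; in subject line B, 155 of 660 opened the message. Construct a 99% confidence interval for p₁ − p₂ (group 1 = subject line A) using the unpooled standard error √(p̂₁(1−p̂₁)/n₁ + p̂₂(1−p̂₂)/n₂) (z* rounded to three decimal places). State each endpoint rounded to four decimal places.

(-0.1659, -0.0555)

p̂₁ = 72/580 = 0.12414, p̂₂ = 155/660 = 0.23485; p̂₁ − p̂₂ = -0.11071.
SE = √(0.000187462 + 0.000272265) = √0.000459727 = 0.021441.
For 99% confidence, z* = 2.576. Margin = 2.576·0.021441 = 0.05523.
CI: -0.11071 ± 0.05523 = (-0.1659, -0.0555).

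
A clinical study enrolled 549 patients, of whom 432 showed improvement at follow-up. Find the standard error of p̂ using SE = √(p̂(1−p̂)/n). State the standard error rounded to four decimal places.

SE = 0.0175

With x = 432 successes in n = 549, p̂ = 0.78689.
p̂(1−p̂) = 0.167694.
SE = √(0.167694/549) = √0.000305454 = 0.0175.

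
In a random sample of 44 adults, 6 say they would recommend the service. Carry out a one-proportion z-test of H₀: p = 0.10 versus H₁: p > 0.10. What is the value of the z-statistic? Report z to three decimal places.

z = 0.804

p̂ = 6/44 = 0.13636.
Under H₀, SE = √(p₀(1−p₀)/n) = √(0.10·0.90/44) = √0.002045455 = 0.045227.
z = (0.13636 − 0.10)/0.045227 = 0.03636/0.045227 = 0.804.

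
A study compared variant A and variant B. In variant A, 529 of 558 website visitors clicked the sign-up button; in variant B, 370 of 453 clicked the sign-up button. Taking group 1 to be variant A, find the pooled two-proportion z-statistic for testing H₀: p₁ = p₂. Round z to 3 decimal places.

z = 6.612

Sample proportions: p̂₁ = 529/558 = 0.94803 and p̂₂ = 370/453 = 0.81678.
Pooling: p̂ = 899/1011 = 0.88922.
Pooled SE = √[0.0985089·0.00399962] ≈ 0.019849.
z = 0.13125/0.019849 = 6.612.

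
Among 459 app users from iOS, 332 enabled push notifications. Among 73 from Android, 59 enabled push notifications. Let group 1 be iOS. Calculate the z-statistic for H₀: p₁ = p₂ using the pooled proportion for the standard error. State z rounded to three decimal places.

Sample proportions: p̂₁ = 332/459 = 0.72331 and p̂₂ = 59/73 = 0.80822.
Pooling: p̂ = 391/532 = 0.73496.
Pooled SE = √[0.1947927·0.01587728] ≈ 0.055613.
z = (p̂₁ − p̂₂)/SE = (0.72331 − 0.80822)/0.055613 = -0.08491/0.055613 = -1.527.

z = -1.527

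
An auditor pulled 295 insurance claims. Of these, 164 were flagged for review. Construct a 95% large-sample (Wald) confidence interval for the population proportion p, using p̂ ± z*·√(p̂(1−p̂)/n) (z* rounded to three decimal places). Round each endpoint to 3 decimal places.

(0.499, 0.613)

The sample proportion is 164/295 = 0.55593.
SE(p̂) = √(0.55593·0.44407/295) = 0.028928.
For 95% confidence, z* = 1.960.
Margin of error: 1.960 × 0.028928 = 0.05670.
CI: 0.55593 ± 0.05670 = (0.499, 0.613).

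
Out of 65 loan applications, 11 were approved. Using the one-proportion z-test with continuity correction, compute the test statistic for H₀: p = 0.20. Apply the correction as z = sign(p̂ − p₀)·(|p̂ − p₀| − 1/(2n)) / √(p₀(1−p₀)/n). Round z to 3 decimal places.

z = -0.465

Sample proportion p̂ = 11/65 = 0.16923. p̂ − p₀ = -0.030769.
1/(2n) = 0.007692.
Corrected numerator: |-0.030769| − 0.007692 = 0.023077.
Null standard error: √(0.20·0.80/65) = √0.002461538 = 0.049614.
z = −0.023077/0.049614 = -0.465.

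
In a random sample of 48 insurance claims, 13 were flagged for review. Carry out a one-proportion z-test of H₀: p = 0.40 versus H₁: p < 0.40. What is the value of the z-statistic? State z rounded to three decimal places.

z = -1.827

The sample proportion is 13/48 = 0.27083.
Under H₀, SE = √(p₀(1−p₀)/n) = √(0.40·0.60/48) = √0.005000000 = 0.070711.
z = (0.27083 − 0.40)/0.070711 = -0.12917/0.070711 = -1.827.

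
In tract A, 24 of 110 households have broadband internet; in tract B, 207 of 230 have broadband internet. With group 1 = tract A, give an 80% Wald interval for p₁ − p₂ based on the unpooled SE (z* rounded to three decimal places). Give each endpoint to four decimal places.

(-0.7383, -0.6253)

p̂₁ = 0.21818, p̂₂ = 0.90000, so the observed difference is -0.68182.
Unpooled SE = √(p̂₁(1−p̂₁)/n₁ + p̂₂(1−p̂₂)/n₂) = √(0.001550714 + 0.000391304) = 0.044068.
z* = 1.282 at the 80% level. Margin of error = 0.05650.
Interval: -0.68182 ± 0.05650 → (-0.7383, -0.6253).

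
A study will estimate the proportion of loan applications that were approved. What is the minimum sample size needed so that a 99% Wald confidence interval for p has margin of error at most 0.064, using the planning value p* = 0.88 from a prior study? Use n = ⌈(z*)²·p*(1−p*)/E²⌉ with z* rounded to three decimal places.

z* = 2.576 at the 99% level.
p*(1−p*) = 0.88·0.12 = 0.1056.
Required n before rounding: 6.635776 × 0.1056 / 0.064² = 171.079.
Rounding up, n = 172.

n = 172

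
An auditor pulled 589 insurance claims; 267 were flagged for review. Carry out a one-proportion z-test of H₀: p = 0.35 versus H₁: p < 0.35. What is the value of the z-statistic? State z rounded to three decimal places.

p̂ = 267/589 = 0.45331.
Null standard error: √(0.35·0.65/589) = √0.000386248 = 0.019653.
Test statistic: z = 0.10331/0.019653 = 5.257.

z = 5.257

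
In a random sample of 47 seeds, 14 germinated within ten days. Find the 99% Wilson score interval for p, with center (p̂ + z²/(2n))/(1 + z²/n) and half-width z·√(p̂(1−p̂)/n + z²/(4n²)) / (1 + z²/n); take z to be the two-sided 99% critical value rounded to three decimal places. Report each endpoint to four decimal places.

(0.1601, 0.4857)

Here p̂ = 14/47 = 0.29787 and z = 2.576 (z² = 6.635776).
1 + z²/n = 1.141187.
Center = (0.29787 + 0.070593)/1.141187 = 0.32288.
Radicand: p̂(1−p̂)/n + z²/(4n²) = 0.004449881 + 0.000750993 = 0.005200874.
Half-width = z·√(radicand)/denom = 2.576·0.072117/1.141187 = 0.16279.
CI: 0.32288 ± 0.16279 = (0.1601, 0.4857).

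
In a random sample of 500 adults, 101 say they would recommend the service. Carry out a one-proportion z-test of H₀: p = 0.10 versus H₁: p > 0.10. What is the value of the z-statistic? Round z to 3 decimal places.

z = 7.603

The sample proportion is 101/500 = 0.20200.
Null standard error: √(0.10·0.90/500) = √0.000180000 = 0.013416.
z = (p̂ − p₀)/SE = (0.20200 − 0.10)/0.013416 = 7.603.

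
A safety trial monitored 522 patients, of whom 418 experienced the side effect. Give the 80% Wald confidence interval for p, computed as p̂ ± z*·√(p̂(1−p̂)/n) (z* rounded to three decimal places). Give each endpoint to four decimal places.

The sample proportion is 418/522 = 0.80077.
SE = √(p̂(1−p̂)/n) = √(0.159540/522) = 0.017482.
The 80% critical value is z* = 1.282.
Margin = 1.282·0.017482 = 0.02241.
CI: 0.80077 ± 0.02241 = (0.7784, 0.8232).

(0.7784, 0.8232)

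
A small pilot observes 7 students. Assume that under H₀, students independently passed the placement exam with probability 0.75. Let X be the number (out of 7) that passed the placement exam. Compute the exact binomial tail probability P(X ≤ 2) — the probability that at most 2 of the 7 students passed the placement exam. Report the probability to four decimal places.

P = 0.0129

X ~ Binomial(n=7, p=0.75).
P(X ≤ 2) = C(7,0)·0.75^0·0.25^7 + C(7,1)·0.75^1·0.25^6 + C(7,2)·0.75^2·0.25^5.
= 0.000061 + 0.001282 + 0.011536 = 0.0129.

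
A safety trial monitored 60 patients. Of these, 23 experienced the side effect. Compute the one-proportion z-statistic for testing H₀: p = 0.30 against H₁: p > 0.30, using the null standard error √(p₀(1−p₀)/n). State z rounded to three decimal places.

z = 1.409

With x = 23 successes in n = 60, p̂ = 0.38333.
Under H₀, SE = √(p₀(1−p₀)/n) = √(0.30·0.70/60) = √0.003500000 = 0.059161.
z = (0.38333 − 0.30)/0.059161 = 0.08333/0.059161 = 1.409.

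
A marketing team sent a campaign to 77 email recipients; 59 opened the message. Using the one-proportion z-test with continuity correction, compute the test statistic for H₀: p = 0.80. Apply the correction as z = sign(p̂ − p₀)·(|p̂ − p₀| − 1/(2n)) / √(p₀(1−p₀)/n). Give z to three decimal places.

The sample proportion is 59/77 = 0.76623. p̂ − p₀ = -0.033766.
Continuity correction 1/(2n) = 1/154 = 0.006494.
Corrected numerator: |-0.033766| − 0.006494 = 0.027272.
Under H₀, SE = √(p₀(1−p₀)/n) = √(0.80·0.20/77) = √0.002077922 = 0.045584.
z = −0.027272/0.045584 = -0.598.

z = -0.598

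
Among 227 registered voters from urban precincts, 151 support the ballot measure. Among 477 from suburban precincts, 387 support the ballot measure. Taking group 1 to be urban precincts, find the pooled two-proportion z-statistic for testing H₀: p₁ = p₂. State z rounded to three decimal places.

z = -4.269

Sample proportions: p̂₁ = 151/227 = 0.66520 and p̂₂ = 387/477 = 0.81132.
Pooled p̂ = (151+387)/(227+477) = 538/704 = 0.76420.
SE = √[p̂(1−p̂)(1/n₁+1/n₂)] = √[0.76420·0.23580·(1/227+1/477)] ≈ 0.034228.
z = -0.14612/0.034228 = -4.269.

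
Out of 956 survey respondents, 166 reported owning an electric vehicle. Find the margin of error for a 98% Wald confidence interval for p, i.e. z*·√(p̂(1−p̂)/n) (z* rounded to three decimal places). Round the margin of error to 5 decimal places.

ME = 0.02850

The sample proportion is 166/956 = 0.17364.
Standard error of p̂: √(0.143489/956) = √0.000150093 = 0.012251.
The 98% critical value is z* = 2.326.
Margin of error = z*·SE = 2.326 × 0.012251 = 0.02850.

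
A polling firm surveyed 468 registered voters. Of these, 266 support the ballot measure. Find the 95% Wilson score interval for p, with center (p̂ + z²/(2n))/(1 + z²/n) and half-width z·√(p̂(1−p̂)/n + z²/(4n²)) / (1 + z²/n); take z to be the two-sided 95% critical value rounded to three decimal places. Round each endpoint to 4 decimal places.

p̂ = 266/468 = 0.56838; z = 1.960, so z² = 3.841600.
Denominator 1 + z²/n = 1 + 3.841600/468 = 1.008209.
Adjusted center: (0.56838 + z²/(2n))/1.008209 = 0.56782.
Radicand: p̂(1−p̂)/n + z²/(4n²) = 0.000524198 + 0.000004385 = 0.000528583.
Half-width = z·√(radicand)/denom = 1.960·0.022991/1.008209 = 0.04470.
So the interval runs from 0.5231 to 0.6125.

(0.5231, 0.6125)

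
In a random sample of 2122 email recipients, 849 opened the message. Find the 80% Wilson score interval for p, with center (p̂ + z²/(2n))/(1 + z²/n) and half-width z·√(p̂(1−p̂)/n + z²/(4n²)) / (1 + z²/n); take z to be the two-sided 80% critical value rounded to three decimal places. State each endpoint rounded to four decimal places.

(0.3865, 0.4138)

p̂ = 849/2122 = 0.40009; z = 1.282, so z² = 1.643524.
1 + z²/n = 1.000775.
Adjusted center: (0.40009 + z²/(2n))/1.000775 = 0.40017.
Radicand: p̂(1−p̂)/n + z²/(4n²) = 0.000113110 + 0.000000091 = 0.000113201.
Half-width = 1.282·√0.000113201/1.000775 = 0.01363.
So the interval runs from 0.3865 to 0.4138.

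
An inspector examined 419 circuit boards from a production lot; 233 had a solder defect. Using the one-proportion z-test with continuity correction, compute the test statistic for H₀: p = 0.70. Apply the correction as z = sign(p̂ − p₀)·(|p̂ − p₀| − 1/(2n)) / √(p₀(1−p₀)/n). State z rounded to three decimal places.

z = -6.375

With x = 233 successes in n = 419, p̂ = 0.55609. p̂ − p₀ = -0.143914.
Continuity correction 1/(2n) = 1/838 = 0.001193.
Corrected numerator: |-0.143914| − 0.001193 = 0.142721.
Under H₀, SE = √(p₀(1−p₀)/n) = √(0.70·0.30/419) = √0.000501193 = 0.022387.
z = (−)0.142721/0.022387 = -6.375.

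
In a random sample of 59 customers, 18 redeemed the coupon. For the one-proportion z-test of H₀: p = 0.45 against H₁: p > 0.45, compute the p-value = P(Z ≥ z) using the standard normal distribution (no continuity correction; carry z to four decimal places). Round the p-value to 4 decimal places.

p-value = 0.9874

Sample proportion p̂ = 18/59 = 0.30508.
SE₀ = √(0.45·0.55/59) = 0.064768.
z = (p̂ − p₀)/SE = (18/59 − 0.45)/0.064768 ≈ -2.2374.
From the standard normal, P(Z ≥ z) = 0.9874.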